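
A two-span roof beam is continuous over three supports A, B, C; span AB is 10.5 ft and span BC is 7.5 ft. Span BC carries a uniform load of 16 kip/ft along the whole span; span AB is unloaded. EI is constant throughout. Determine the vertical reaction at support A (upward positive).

R_A = -4.464 kip

Release continuity at B by inserting a hinge; the redundant is the internal moment M_B. The primary structure is two simply-supported spans AB and BC.
Discontinuity in slope at B on the released structure — sum the simple-span end rotations:
  span BC: UDL 16: wL³/(24EI) = 281.2/EI
  relative rotation θ_0 = (0 + 281.2)/EI = 281.2/EI
A unit hogging moment at B produces rotation L₁/(3EI) + L₂/(3EI) = 6/EI.
Slope continuity at B: θ_0 = M_B·6/EI, so M_B = 281.2/6 = 46.88 kip·ft (hogging).
Span AB, ΣM about A with M_B applied at B: R_B^{AB}·10.5 = 0 + 46.88, so R_B^{AB} = 4.464 kip and R_A = 0 − 4.464 = -4.464 kip.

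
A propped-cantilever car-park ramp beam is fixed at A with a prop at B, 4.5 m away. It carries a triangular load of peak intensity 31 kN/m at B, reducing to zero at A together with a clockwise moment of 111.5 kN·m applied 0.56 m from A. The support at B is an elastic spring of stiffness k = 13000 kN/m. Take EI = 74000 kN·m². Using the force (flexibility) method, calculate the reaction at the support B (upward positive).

Remove the prop at B; the released (primary) structure is a cantilever built in at A.
Free-end deflection of the primary structure under the applied loading (downward +):
  triangular load, peak 31 at the free end: 11w₀L⁴/(120EI) = 1165/EI
  clockwise couple 111.5 at a = 0.56: M₀a(2L − a)/(2EI) = 263.5/EI
  δ_0 = 1429/EI
Tip deflection under a unit load at B: L³/(3EI) = 30.38/EI.
With EI = 74000 kN·m²: δ_0 = 0.019308 m and δ_{BB} = 0.00041 m/kN.
Compatibility — the spring shortens by R_B/k under the reaction it provides: δ_0 − R_B·δ_{BB} = R_B/k. With 1/k = 0.000077 m/kN, R_B = δ_0 / (δ_{BB} + 1/k) = 0.019308 / (0.00041 + 0.000077) = 39.61 kN.

R_B = 39.61 kN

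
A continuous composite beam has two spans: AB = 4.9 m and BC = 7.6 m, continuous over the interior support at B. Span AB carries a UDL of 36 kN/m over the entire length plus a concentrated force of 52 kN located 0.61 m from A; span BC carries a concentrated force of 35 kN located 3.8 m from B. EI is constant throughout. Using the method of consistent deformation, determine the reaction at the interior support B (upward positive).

R_B = 138.6 kN

Release continuity at B by inserting a hinge; the redundant is the internal moment M_B. The primary structure is two simply-supported spans AB and BC.
End slopes at the hinge B, treating each span as simply supported:
  span AB: UDL 36: wL³/(24EI) = 176.5/EI
  span AB: point load 52 at a = 0.61: Pab(L + a)/(6LEI) = 25.5/EI
  span BC: point load 35 at a = 3.8: Pab(L + b)/(6LEI) = 126.3/EI
  relative rotation θ_0 = (202 + 126.3)/EI = 328.3/EI
A unit hogging moment at B produces rotation L₁/(3EI) + L₂/(3EI) = 4.167/EI.
Compatibility: M_B·(L₁+L₂)/(3EI) = θ_0, giving M_B = 78.8 kN·m (hogging).
Span AB, ΣM about A with M_B applied at B: R_B^{AB}·4.9 = 463.9 + 78.8, so R_B^{AB} = 110.8 kN and R_A = 228.4 − 110.8 = 117.6 kN.
Span BC, ΣM about C: R_B^{BC}·7.6 = 133 + 78.8, so R_B^{BC} = 27.87 kN and R_C = 35 − 27.87 = 7.132 kN.
R_B = 110.8 + 27.87 = 138.6 kN.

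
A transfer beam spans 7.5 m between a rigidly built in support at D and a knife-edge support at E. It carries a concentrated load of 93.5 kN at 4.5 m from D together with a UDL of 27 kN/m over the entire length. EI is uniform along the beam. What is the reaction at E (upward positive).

Choose R_E as the redundant. The primary structure is the cantilever fixed at D.
Primary-structure tip deflection at E by superposition:
  point load 93.5 at a = 4.5: Pa²(3L − a)/(6EI) = 5680/EI
  UDL 27: wL⁴/(8EI) = 10679/EI
  δ_0 = 16359/EI
Tip deflection under a unit load at E: L³/(3EI) = 140.6/EI.
Compatibility at E: δ_0 − R_E·δ_{EE} = 0, so R_E = 16359/140.6 = 116.3 kN.

R_E = 116.3 kN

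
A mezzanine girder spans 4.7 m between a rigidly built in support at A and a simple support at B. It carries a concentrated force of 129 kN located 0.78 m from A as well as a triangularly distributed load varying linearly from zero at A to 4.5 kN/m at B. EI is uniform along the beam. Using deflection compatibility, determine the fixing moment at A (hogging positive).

Release the roller at B. Primary structure: cantilever fixed at A.
Free-end deflection of the primary structure under the applied loading (downward +):
  point load 129 at a = 0.78: Pa²(3L − a)/(6EI) = 174.2/EI
  triangular load, peak 4.5 at the free end: 11w₀L⁴/(120EI) = 201.3/EI
  δ_0 = 375.5/EI
Tip deflection under a unit load at B: L³/(3EI) = 34.61/EI.
Compatibility at B: δ_0 − R_B·δ_{BB} = 0, so R_B = 375.5/34.61 = 10.85 kN.
Moment equilibrium about A: M_A = Σ(load moments about A) − R_B·L = 133.8 − 10.85×4.7 = 82.76 kN·m.

M_A = 82.76 kN·m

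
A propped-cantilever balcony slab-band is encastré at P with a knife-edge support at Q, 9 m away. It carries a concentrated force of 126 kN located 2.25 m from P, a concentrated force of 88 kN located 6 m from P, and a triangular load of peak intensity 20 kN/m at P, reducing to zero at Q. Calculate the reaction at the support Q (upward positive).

R_Q = 74.46 kN

Take the reaction at Q as the redundant and release it; the primary structure is a cantilever fixed at P.
Primary-structure tip deflection at Q by superposition:
  point load 126 at a = 2.25: Pa²(3L − a)/(6EI) = 2631/EI
  point load 88 at a = 6: Pa²(3L − a)/(6EI) = 11088/EI
  triangular load, peak 20 at the fixed end: w₀L⁴/(30EI) = 4374/EI
  δ_0 = 18093/EI
Flexibility coefficient — unit upward force at Q: δ_{QQ} = L³/(3EI) = 243/EI.
The prop prevents deflection at Q: R_Q = δ_0/δ_{QQ} = 18093/243 = 74.46 kN.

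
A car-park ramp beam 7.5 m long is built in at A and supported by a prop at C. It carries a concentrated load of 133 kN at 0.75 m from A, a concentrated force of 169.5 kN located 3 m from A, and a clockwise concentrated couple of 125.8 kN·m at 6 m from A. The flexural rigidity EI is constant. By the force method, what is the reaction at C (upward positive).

Remove the prop at C; the released (primary) structure is a cantilever built in at A.
Free-end deflection of the primary structure under the applied loading (downward +):
  point load 133 at a = 0.75: Pa²(3L − a)/(6EI) = 271.2/EI
  point load 169.5 at a = 3: Pa²(3L − a)/(6EI) = 4958/EI
  clockwise couple 125.8 at a = 6: M₀a(2L − a)/(2EI) = 3397/EI
  δ_0 = 8626/EI
Flexibility coefficient — unit upward force at C: δ_{CC} = L³/(3EI) = 140.6/EI.
The prop prevents deflection at C: R_C = δ_0/δ_{CC} = 8626/140.6 = 61.34 kN.

R_C = 61.34 kN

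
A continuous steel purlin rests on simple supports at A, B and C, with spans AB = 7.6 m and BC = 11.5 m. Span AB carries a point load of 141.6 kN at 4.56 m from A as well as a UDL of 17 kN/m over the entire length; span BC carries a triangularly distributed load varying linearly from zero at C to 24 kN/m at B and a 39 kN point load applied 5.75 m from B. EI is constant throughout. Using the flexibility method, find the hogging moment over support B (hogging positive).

M_B = 309.1 kN·m

Take M_B as the redundant. Released structure: two simple spans AB and BC with a hinge at B.
End slopes at the hinge B, treating each span as simply supported:
  span AB: point load 141.6 at a = 4.56: Pab(L + a)/(6LEI) = 523.4/EI
  span AB: UDL 17: wL³/(24EI) = 310.9/EI
  span BC: triangular load, peak 24: w₀L³/(45EI) = 811.1/EI
  span BC: point load 39 at a = 5.75: Pab(L + b)/(6LEI) = 322.4/EI
  relative rotation θ_0 = (834.4 + 1133)/EI = 1968/EI
A unit hogging moment at B produces rotation L₁/(3EI) + L₂/(3EI) = 6.367/EI.
Slope continuity at B: θ_0 = M_B·6.367/EI, so M_B = 1968/6.367 = 309.1 kN·m (hogging).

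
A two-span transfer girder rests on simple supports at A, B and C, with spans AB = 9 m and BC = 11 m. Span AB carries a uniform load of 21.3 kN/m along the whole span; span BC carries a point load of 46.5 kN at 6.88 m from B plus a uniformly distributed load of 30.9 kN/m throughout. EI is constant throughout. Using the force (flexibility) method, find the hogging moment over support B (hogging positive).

Take M_B as the redundant. Released structure: two simple spans AB and BC with a hinge at B.
Discontinuity in slope at B on the released structure — sum the simple-span end rotations:
  span AB: UDL 21.3: wL³/(24EI) = 647/EI
  span BC: point load 46.5 at a = 6.88: Pab(L + b)/(6LEI) = 302/EI
  span BC: UDL 30.9: wL³/(24EI) = 1714/EI
  relative rotation θ_0 = (647 + 2016)/EI = 2663/EI
A unit hogging moment at B produces rotation L₁/(3EI) + L₂/(3EI) = 6.667/EI.
Compatibility: M_B·(L₁+L₂)/(3EI) = θ_0, giving M_B = 399.4 kN·m (hogging).

M_B = 399.4 kN·m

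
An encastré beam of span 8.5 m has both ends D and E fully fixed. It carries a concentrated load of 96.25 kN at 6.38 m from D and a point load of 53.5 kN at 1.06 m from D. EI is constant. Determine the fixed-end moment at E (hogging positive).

M_E = 121.1 kN·m

Take the two fixed-end moments M_D, M_E as redundants; the released structure is the simple span DE.
On the primary (simply-supported) span, the end slopes from the loading are:
  at D: point load 96.25 at a = 6.38: Pab(L + b)/(6LEI) = 271.1/EI
  at E: point load 96.25 at a = 6.38: Pab(L + a)/(6LEI) = 379.8/EI
  at D: point load 53.5 at a = 1.06: Pab(L + b)/(6LEI) = 131.9/EI
  at E: point load 53.5 at a = 1.06: Pab(L + a)/(6LEI) = 79.09/EI
  θ_D0 = 403/EI,  θ_E0 = 458.9/EI
Flexibility coefficients: a unit moment at one end gives L/(3EI) there and L/(6EI) at the far end, so f₁₁ = f₂₂ = 2.833/EI and f₁₂ = f₂₁ = 1.417/EI.
Compatibility — zero rotation at each built-in end:
  2.833 M_D + 1.417 M_E = 403
  1.417 M_D + 2.833 M_E = 458.9
Solving the pair gives M_D = 81.65 kN·m and M_E = 121.1 kN·m (hogging).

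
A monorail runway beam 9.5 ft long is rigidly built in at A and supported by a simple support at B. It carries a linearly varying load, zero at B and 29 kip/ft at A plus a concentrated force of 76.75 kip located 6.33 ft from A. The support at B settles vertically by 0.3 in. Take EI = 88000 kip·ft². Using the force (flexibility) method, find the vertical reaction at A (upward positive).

R_A = 154.9 kip

Remove the prop at B; the released (primary) structure is a cantilever built in at A.
Primary-structure tip deflection at B by superposition:
  triangular load, peak 29 at the fixed end: w₀L⁴/(30EI) = 7874/EI
  point load 76.75 at a = 6.33: Pa²(3L − a)/(6EI) = 11363/EI
  δ_0 = 19237/EI
Flexibility coefficient — unit upward force at B: δ_{BB} = L³/(3EI) = 285.8/EI.
With EI = 88000 kip·ft²: δ_0 = 0.2186 ft and δ_{BB} = 0.003248 ft/kip.
Compatibility — the beam at B must follow the support down by 0.025 ft: δ_0 − R_B·δ_{BB} = 0.025, so R_B = (0.2186 − 0.025)/0.003248 = 59.61 kip.
Vertical equilibrium: R_A = ΣP − R_B = 214.5 − 59.61 = 154.9 kip.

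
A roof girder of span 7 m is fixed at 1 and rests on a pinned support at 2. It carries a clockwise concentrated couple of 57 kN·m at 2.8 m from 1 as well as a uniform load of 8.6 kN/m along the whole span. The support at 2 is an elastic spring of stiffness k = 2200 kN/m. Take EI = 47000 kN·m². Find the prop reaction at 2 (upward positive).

R_2 = 25.61 kN

Choose R_2 as the redundant. The primary structure is the cantilever fixed at 1.
Primary-structure tip deflection at 2 by superposition:
  clockwise couple 57 at a = 2.8: M₀a(2L − a)/(2EI) = 893.8/EI
  UDL 8.6: wL⁴/(8EI) = 2581/EI
  δ_0 = 3475/EI
Tip deflection under a unit load at 2: L³/(3EI) = 114.3/EI.
With EI = 47000 kN·m²: δ_0 = 0.073933 m and δ_{22} = 0.002433 m/kN.
Compatibility — the spring shortens by R_2/k under the reaction it provides: δ_0 − R_2·δ_{22} = R_2/k. With 1/k = 0.000455 m/kN, R_2 = δ_0 / (δ_{22} + 1/k) = 0.073933 / (0.002433 + 0.000455) = 25.61 kN.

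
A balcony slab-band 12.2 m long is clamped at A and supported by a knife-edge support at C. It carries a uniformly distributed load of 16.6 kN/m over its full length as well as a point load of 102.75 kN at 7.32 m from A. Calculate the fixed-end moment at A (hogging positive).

Remove the prop at C; the released (primary) structure is a cantilever built in at A.
Primary-structure tip deflection at C by superposition:
  UDL 16.6: wL⁴/(8EI) = 45968/EI
  point load 102.75 at a = 7.32: Pa²(3L − a)/(6EI) = 26867/EI
  δ_0 = 72835/EI
Tip deflection under a unit load at C: L³/(3EI) = 605.3/EI.
The prop prevents deflection at C: R_C = δ_0/δ_{CC} = 72835/605.3 = 120.3 kN.
Moment equilibrium about A: M_A = Σ(load moments about A) − R_C·L = 1988 − 120.3×12.2 = 519.4 kN·m.

M_A = 519.4 kN·m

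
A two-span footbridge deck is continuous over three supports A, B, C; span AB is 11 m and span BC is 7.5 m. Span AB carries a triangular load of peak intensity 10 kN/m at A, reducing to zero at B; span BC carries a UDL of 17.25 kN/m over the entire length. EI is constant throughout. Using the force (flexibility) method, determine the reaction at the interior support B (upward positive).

Take M_B as the redundant. Released structure: two simple spans AB and BC with a hinge at B.
End slopes at the hinge B, treating each span as simply supported:
  span AB: triangular load, peak 10: 7w₀L³/(360EI) = 258.8/EI
  span BC: UDL 17.25: wL³/(24EI) = 303.2/EI
  relative rotation θ_0 = (258.8 + 303.2)/EI = 562/EI
A unit hogging moment at B produces rotation L₁/(3EI) + L₂/(3EI) = 6.167/EI.
Compatibility: M_B·(L₁+L₂)/(3EI) = θ_0, giving M_B = 91.14 kN·m (hogging).
Span AB, ΣM about A with M_B applied at B: R_B^{AB}·11 = 201.7 + 91.14, so R_B^{AB} = 26.62 kN and R_A = 55 − 26.62 = 28.38 kN.
Span BC, ΣM about C: R_B^{BC}·7.5 = 485.2 + 91.14, so R_B^{BC} = 76.84 kN and R_C = 129.4 − 76.84 = 52.54 kN.
R_B = 26.62 + 76.84 = 103.5 kN.

R_B = 103.5 kN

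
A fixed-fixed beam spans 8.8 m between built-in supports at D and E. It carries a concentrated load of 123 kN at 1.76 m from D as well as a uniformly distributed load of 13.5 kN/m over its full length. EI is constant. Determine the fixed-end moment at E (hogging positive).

M_E = 121.8 kN·m

Take the two fixed-end moments M_D, M_E as redundants; the released structure is the simple span DE.
End rotations of the released simple span under the applied load (×1/EI):
  at D: point load 123 at a = 1.76: Pab(L + b)/(6LEI) = 457.2/EI
  at E: point load 123 at a = 1.76: Pab(L + a)/(6LEI) = 304.8/EI
  at D: UDL 13.5: wL³/(24EI) = 383.3/EI
  at E: UDL 13.5: wL³/(24EI) = 383.3/EI
  θ_D0 = 840.5/EI,  θ_E0 = 688.1/EI
Flexibility coefficients: a unit moment at one end gives L/(3EI) there and L/(6EI) at the far end, so f₁₁ = f₂₂ = 2.933/EI and f₁₂ = f₂₁ = 1.467/EI.
Compatibility — zero rotation at each built-in end:
  2.933 M_D + 1.467 M_E = 840.5
  1.467 M_D + 2.933 M_E = 688.1
Solving the pair gives M_D = 225.7 kN·m and M_E = 121.8 kN·m (hogging).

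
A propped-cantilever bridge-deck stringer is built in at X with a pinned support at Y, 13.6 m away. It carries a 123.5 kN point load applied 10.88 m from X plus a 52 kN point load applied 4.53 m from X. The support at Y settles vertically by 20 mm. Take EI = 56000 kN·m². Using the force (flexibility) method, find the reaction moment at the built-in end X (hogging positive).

Take the reaction at Y as the redundant and release it; the primary structure is a cantilever fixed at X.
Downward deflection at the released point Y due to the loads:
  point load 123.5 at a = 10.88: Pa²(3L − a)/(6EI) = 72901/EI
  point load 52 at a = 4.53: Pa²(3L − a)/(6EI) = 6451/EI
  δ_0 = 79352/EI
Flexibility coefficient — unit upward force at Y: δ_{YY} = L³/(3EI) = 838.5/EI.
With EI = 56000 kN·m²: δ_0 = 1.417 m and δ_{YY} = 0.014973 m/kN.
Compatibility — the beam at Y must follow the support down by 0.02 m: δ_0 − R_Y·δ_{YY} = 0.02, so R_Y = (1.417 − 0.02)/0.014973 = 93.3 kN.
Moment equilibrium about X: M_X = Σ(load moments about X) − R_Y·L = 1579 − 93.3×13.6 = 310.3 kN·m.

M_X = 310.3 kN·m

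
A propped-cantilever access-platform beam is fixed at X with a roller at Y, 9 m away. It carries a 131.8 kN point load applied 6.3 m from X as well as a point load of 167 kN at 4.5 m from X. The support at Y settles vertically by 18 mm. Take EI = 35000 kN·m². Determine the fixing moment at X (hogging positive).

M_X = 467.1 kN·m

Take the reaction at Y as the redundant and release it; the primary structure is a cantilever fixed at X.
Deflection at Y on the released cantilever, summing each load's contribution:
  point load 131.8 at a = 6.3: Pa²(3L − a)/(6EI) = 18047/EI
  point load 167 at a = 4.5: Pa²(3L − a)/(6EI) = 12682/EI
  δ_0 = 30729/EI
Flexibility coefficient — unit upward force at Y: δ_{YY} = L³/(3EI) = 243/EI.
With EI = 35000 kN·m²: δ_0 = 0.87797 m and δ_{YY} = 0.006943 m/kN.
Compatibility — the beam at Y must follow the support down by 0.018 m: δ_0 − R_Y·δ_{YY} = 0.018, so R_Y = (0.87797 − 0.018)/0.006943 = 123.9 kN.
Moment equilibrium about X: M_X = Σ(load moments about X) − R_Y·L = 1582 − 123.9×9 = 467.1 kN·m.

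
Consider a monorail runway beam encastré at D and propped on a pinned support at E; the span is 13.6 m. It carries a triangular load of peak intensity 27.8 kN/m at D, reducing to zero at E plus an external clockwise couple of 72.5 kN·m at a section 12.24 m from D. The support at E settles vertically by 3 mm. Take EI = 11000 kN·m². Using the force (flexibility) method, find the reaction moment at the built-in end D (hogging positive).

M_D = 308.2 kN·m

Choose R_E as the redundant. The primary structure is the cantilever fixed at D.
Primary-structure tip deflection at E by superposition:
  triangular load, peak 27.8 at the fixed end: w₀L⁴/(30EI) = 31701/EI
  clockwise couple 72.5 at a = 12.24: M₀a(2L − a)/(2EI) = 6638/EI
  δ_0 = 38339/EI
Tip deflection under a unit load at E: L³/(3EI) = 838.5/EI.
With EI = 11000 kN·m²: δ_0 = 3.4854 m and δ_{EE} = 0.076226 m/kN.
Compatibility — the beam at E must follow the support down by 0.003 m: δ_0 − R_E·δ_{EE} = 0.003, so R_E = (3.4854 − 0.003)/0.076226 = 45.69 kN.
Moment equilibrium about D: M_D = Σ(load moments about D) − R_E·L = 929.5 − 45.69×13.6 = 308.2 kN·m.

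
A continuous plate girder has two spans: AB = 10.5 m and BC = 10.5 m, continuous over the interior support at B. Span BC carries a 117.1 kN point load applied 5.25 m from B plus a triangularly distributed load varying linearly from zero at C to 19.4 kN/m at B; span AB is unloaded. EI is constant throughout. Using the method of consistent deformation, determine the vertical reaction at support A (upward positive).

R_A = -17.77 kN

Take M_B as the redundant. Released structure: two simple spans AB and BC with a hinge at B.
Discontinuity in slope at B on the released structure — sum the simple-span end rotations:
  span BC: point load 117.1 at a = 5.25: Pab(L + b)/(6LEI) = 806.9/EI
  span BC: triangular load, peak 19.4: w₀L³/(45EI) = 499.1/EI
  relative rotation θ_0 = (0 + 1306)/EI = 1306/EI
A unit hogging moment at B produces rotation L₁/(3EI) + L₂/(3EI) = 7/EI.
Compatibility: M_B·(L₁+L₂)/(3EI) = θ_0, giving M_B = 186.6 kN·m (hogging).
Span AB, ΣM about A with M_B applied at B: R_B^{AB}·10.5 = 0 + 186.6, so R_B^{AB} = 17.77 kN and R_A = 0 − 17.77 = -17.77 kN.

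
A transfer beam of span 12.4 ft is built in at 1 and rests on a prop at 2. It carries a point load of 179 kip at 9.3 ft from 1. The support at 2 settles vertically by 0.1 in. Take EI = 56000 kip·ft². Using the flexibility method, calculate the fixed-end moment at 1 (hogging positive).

Remove the prop at 2; the released (primary) structure is a cantilever built in at 1.
Deflection at 2 on the released cantilever, summing each load's contribution:
  point load 179 at a = 9.3: Pa²(3L − a)/(6EI) = 71990/EI
Flexibility coefficient — unit upward force at 2: δ_{22} = L³/(3EI) = 635.5/EI.
With EI = 56000 kip·ft²: δ_0 = 1.2855 ft and δ_{22} = 0.011349 ft/kip.
Compatibility — the beam at 2 must follow the support down by 0.008333 ft: δ_0 − R_2·δ_{22} = 0.008333, so R_2 = (1.2855 − 0.008333)/0.011349 = 112.5 kip.
Moment equilibrium about 1: M_1 = Σ(load moments about 1) − R_2·L = 1665 − 112.5×12.4 = 269.2 kip·ft.

M_1 = 269.2 kip·ft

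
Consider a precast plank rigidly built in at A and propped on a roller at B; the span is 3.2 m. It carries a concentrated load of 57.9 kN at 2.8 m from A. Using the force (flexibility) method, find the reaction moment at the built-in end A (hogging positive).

Choose R_B as the redundant. The primary structure is the cantilever fixed at A.
Primary-structure tip deflection at B by superposition:
  point load 57.9 at a = 2.8: Pa²(3L − a)/(6EI) = 514.5/EI
Tip deflection under a unit load at B: L³/(3EI) = 10.92/EI.
Compatibility at B: δ_0 − R_B·δ_{BB} = 0, so R_B = 514.5/10.92 = 47.1 kN.
Moment equilibrium about A: M_A = Σ(load moments about A) − R_B·L = 162.1 − 47.1×3.2 = 11.4 kN·m.

M_A = 11.4 kN·m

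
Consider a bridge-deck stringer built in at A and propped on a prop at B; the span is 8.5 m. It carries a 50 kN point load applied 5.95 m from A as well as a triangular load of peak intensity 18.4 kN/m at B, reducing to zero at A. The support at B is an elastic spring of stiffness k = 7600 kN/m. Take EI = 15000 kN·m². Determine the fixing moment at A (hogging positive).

Release the roller at B. Primary structure: cantilever fixed at A.
Downward deflection at the released point B due to the loads:
  point load 50 at a = 5.95: Pa²(3L − a)/(6EI) = 5768/EI
  triangular load, peak 18.4 at the free end: 11w₀L⁴/(120EI) = 8805/EI
  δ_0 = 14572/EI
Tip deflection under a unit load at B: L³/(3EI) = 204.7/EI.
With EI = 15000 kN·m²: δ_0 = 0.97148 m and δ_{BB} = 0.013647 m/kN.
Compatibility — the spring shortens by R_B/k under the reaction it provides: δ_0 − R_B·δ_{BB} = R_B/k. With 1/k = 0.000132 m/kN, R_B = δ_0 / (δ_{BB} + 1/k) = 0.97148 / (0.013647 + 0.000132) = 70.51 kN.
Moment equilibrium about A: M_A = Σ(load moments about A) − R_B·L = 740.6 − 70.51×8.5 = 141.3 kN·m.

M_A = 141.3 kN·m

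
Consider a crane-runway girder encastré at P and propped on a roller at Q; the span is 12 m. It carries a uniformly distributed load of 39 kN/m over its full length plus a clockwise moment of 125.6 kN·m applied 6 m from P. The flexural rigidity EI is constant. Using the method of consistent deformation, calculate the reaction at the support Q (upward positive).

Choose R_Q as the redundant. The primary structure is the cantilever fixed at P.
Primary-structure tip deflection at Q by superposition:
  UDL 39: wL⁴/(8EI) = 101088/EI
  clockwise couple 125.6 at a = 6: M₀a(2L − a)/(2EI) = 6782/EI
  δ_0 = 107870/EI
Tip deflection under a unit load at Q: L³/(3EI) = 576/EI.
Compatibility at Q: δ_0 − R_Q·δ_{QQ} = 0, so R_Q = 107870/576 = 187.3 kN.

R_Q = 187.3 kN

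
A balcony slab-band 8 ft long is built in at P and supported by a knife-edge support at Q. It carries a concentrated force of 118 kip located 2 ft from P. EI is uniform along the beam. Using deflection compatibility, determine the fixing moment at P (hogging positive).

Release the roller at Q. Primary structure: cantilever fixed at P.
Downward deflection at the released point Q due to the loads:
  point load 118 at a = 2: Pa²(3L − a)/(6EI) = 1731/EI
Flexibility coefficient — unit upward force at Q: δ_{QQ} = L³/(3EI) = 170.7/EI.
The prop prevents deflection at Q: R_Q = δ_0/δ_{QQ} = 1731/170.7 = 10.14 kip.
Moment equilibrium about P: M_P = Σ(load moments about P) − R_Q·L = 236 − 10.14×8 = 154.9 kip·ft.

M_P = 154.9 kip·ft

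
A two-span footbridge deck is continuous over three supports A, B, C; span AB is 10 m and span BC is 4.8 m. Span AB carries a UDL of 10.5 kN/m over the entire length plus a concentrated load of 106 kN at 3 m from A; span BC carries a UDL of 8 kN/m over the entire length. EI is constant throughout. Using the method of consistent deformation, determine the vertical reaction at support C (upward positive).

R_C = -21.2 kN

Release continuity at B by inserting a hinge; the redundant is the internal moment M_B. The primary structure is two simply-supported spans AB and BC.
Discontinuity in slope at B on the released structure — sum the simple-span end rotations:
  span AB: UDL 10.5: wL³/(24EI) = 437.5/EI
  span AB: point load 106 at a = 3: Pab(L + a)/(6LEI) = 482.3/EI
  span BC: UDL 8: wL³/(24EI) = 36.86/EI
  relative rotation θ_0 = (919.8 + 36.86)/EI = 956.7/EI
A unit hogging moment at B produces rotation L₁/(3EI) + L₂/(3EI) = 4.933/EI.
Compatibility: M_B·(L₁+L₂)/(3EI) = θ_0, giving M_B = 193.9 kN·m (hogging).
Span BC, ΣM about C: R_B^{BC}·4.8 = 92.16 + 193.9, so R_B^{BC} = 59.6 kN and R_C = 38.4 − 59.6 = -21.2 kN.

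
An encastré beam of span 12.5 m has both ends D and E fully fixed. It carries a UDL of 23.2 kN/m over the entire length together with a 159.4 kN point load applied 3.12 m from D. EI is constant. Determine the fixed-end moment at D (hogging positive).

Release both end moments; the primary structure is a simply-supported span DE with redundants M_D and M_E.
End rotations of the released simple span under the applied load (×1/EI):
  at D: UDL 23.2: wL³/(24EI) = 1888/EI
  at E: UDL 23.2: wL³/(24EI) = 1888/EI
  at D: point load 159.4 at a = 3.12: Pab(L + b)/(6LEI) = 1361/EI
  at E: point load 159.4 at a = 3.12: Pab(L + a)/(6LEI) = 971.6/EI
  θ_D0 = 3249/EI,  θ_E0 = 2860/EI
Flexibility coefficients: a unit moment at one end gives L/(3EI) there and L/(6EI) at the far end, so f₁₁ = f₂₂ = 4.167/EI and f₁₂ = f₂₁ = 2.083/EI.
Compatibility — zero rotation at each built-in end:
  4.167 M_D + 2.083 M_E = 3249
  2.083 M_D + 4.167 M_E = 2860
Solving the pair gives M_D = 582.1 kN·m and M_E = 395.2 kN·m (hogging).

M_D = 582.1 kN·m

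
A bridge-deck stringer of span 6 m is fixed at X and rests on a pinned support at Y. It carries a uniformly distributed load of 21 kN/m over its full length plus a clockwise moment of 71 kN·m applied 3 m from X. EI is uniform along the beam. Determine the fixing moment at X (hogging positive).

M_X = 85.62 kN·m

Choose R_Y as the redundant. The primary structure is the cantilever fixed at X.
Downward deflection at the released point Y due to the loads:
  UDL 21: wL⁴/(8EI) = 3402/EI
  clockwise couple 71 at a = 3: M₀a(2L − a)/(2EI) = 958.5/EI
  δ_0 = 4360/EI
Flexibility coefficient — unit upward force at Y: δ_{YY} = L³/(3EI) = 72/EI.
The prop prevents deflection at Y: R_Y = δ_0/δ_{YY} = 4360/72 = 60.56 kN.
Moment equilibrium about X: M_X = Σ(load moments about X) − R_Y·L = 449 − 60.56×6 = 85.62 kN·m.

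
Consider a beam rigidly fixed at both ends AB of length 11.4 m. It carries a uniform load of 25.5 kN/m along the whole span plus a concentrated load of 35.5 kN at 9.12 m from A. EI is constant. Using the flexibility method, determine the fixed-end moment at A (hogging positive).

Release both end moments; the primary structure is a simply-supported span AB with redundants M_A and M_B.
Simple-span end rotations at A and B under the given loads:
  at A: UDL 25.5: wL³/(24EI) = 1574/EI
  at B: UDL 25.5: wL³/(24EI) = 1574/EI
  at A: point load 35.5 at a = 9.12: Pab(L + b)/(6LEI) = 147.6/EI
  at B: point load 35.5 at a = 9.12: Pab(L + a)/(6LEI) = 221.5/EI
  θ_A0 = 1722/EI,  θ_B0 = 1796/EI
Flexibility coefficients: a unit moment at one end gives L/(3EI) there and L/(6EI) at the far end, so f₁₁ = f₂₂ = 3.8/EI and f₁₂ = f₂₁ = 1.9/EI.
Compatibility — zero rotation at each built-in end:
  3.8 M_A + 1.9 M_B = 1722
  1.9 M_A + 3.8 M_B = 1796
Solving the pair gives M_A = 289.1 kN·m and M_B = 328 kN·m (hogging).

M_A = 289.1 kN·m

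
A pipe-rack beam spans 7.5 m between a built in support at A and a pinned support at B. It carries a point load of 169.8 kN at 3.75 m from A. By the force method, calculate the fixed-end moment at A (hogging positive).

Release the roller at B. Primary structure: cantilever fixed at A.
Free-end deflection of the primary structure under the applied loading (downward +):
  point load 169.8 at a = 3.75: Pa²(3L − a)/(6EI) = 7462/EI
Flexibility coefficient — unit upward force at B: δ_{BB} = L³/(3EI) = 140.6/EI.
The prop prevents deflection at B: R_B = δ_0/δ_{BB} = 7462/140.6 = 53.06 kN.
Moment equilibrium about A: M_A = Σ(load moments about A) − R_B·L = 636.8 − 53.06×7.5 = 238.8 kN·m.

M_A = 238.8 kN·m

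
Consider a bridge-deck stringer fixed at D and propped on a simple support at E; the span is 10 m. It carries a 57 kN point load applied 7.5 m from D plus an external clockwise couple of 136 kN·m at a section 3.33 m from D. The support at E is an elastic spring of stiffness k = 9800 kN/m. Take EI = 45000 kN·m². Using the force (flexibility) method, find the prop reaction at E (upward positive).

R_E = 46.75 kN

Remove the prop at E; the released (primary) structure is a cantilever built in at D.
Primary-structure tip deflection at E by superposition:
  point load 57 at a = 7.5: Pa²(3L − a)/(6EI) = 12023/EI
  clockwise couple 136 at a = 3.33: M₀a(2L − a)/(2EI) = 3775/EI
  δ_0 = 15798/EI
Tip deflection under a unit load at E: L³/(3EI) = 333.3/EI.
With EI = 45000 kN·m²: δ_0 = 0.35107 m and δ_{EE} = 0.007407 m/kN.
Compatibility — the spring shortens by R_E/k under the reaction it provides: δ_0 − R_E·δ_{EE} = R_E/k. With 1/k = 0.000102 m/kN, R_E = δ_0 / (δ_{EE} + 1/k) = 0.35107 / (0.007407 + 0.000102) = 46.75 kN.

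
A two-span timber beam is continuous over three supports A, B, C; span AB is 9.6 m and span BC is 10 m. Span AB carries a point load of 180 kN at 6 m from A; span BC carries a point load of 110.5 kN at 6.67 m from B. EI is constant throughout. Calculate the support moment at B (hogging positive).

Release continuity at B by inserting a hinge; the redundant is the internal moment M_B. The primary structure is two simply-supported spans AB and BC.
Discontinuity in slope at B on the released structure — sum the simple-span end rotations:
  span AB: point load 180 at a = 6: Pab(L + a)/(6LEI) = 1053/EI
  span BC: point load 110.5 at a = 6.67: Pab(L + b)/(6LEI) = 545.3/EI
  relative rotation θ_0 = (1053 + 545.3)/EI = 1598/EI
A unit hogging moment at B produces rotation L₁/(3EI) + L₂/(3EI) = 6.533/EI.
Slope continuity at B: θ_0 = M_B·6.533/EI, so M_B = 1598/6.533 = 244.6 kN·m (hogging).

M_B = 244.6 kN·m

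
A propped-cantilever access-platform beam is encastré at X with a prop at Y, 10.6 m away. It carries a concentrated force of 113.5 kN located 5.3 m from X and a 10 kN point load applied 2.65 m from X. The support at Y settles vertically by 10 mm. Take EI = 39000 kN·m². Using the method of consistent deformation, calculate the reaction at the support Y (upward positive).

Choose R_Y as the redundant. The primary structure is the cantilever fixed at X.
Deflection at Y on the released cantilever, summing each load's contribution:
  point load 113.5 at a = 5.3: Pa²(3L − a)/(6EI) = 14081/EI
  point load 10 at a = 2.65: Pa²(3L − a)/(6EI) = 341.2/EI
  δ_0 = 14422/EI
Tip deflection under a unit load at Y: L³/(3EI) = 397/EI.
With EI = 39000 kN·m²: δ_0 = 0.36981 m and δ_{YY} = 0.01018 m/kN.
Compatibility — the beam at Y must follow the support down by 0.01 m: δ_0 − R_Y·δ_{YY} = 0.01, so R_Y = (0.36981 − 0.01)/0.01018 = 35.35 kN.

R_Y = 35.35 kN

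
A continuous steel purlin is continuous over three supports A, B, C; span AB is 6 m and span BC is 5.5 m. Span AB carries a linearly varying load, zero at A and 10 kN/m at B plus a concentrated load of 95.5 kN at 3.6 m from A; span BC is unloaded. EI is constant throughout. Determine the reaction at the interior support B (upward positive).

R_B = 101.7 kN

Take M_B as the redundant. Released structure: two simple spans AB and BC with a hinge at B.
End slopes at the hinge B, treating each span as simply supported:
  span AB: triangular load, peak 10: w₀L³/(45EI) = 48/EI
  span AB: point load 95.5 at a = 3.6: Pab(L + a)/(6LEI) = 220/EI
  relative rotation θ_0 = (268 + 0)/EI = 268/EI
A unit hogging moment at B produces rotation L₁/(3EI) + L₂/(3EI) = 3.833/EI.
Compatibility: M_B·(L₁+L₂)/(3EI) = θ_0, giving M_B = 69.92 kN·m (hogging).
Span AB, ΣM about A with M_B applied at B: R_B^{AB}·6 = 463.8 + 69.92, so R_B^{AB} = 88.95 kN and R_A = 125.5 − 88.95 = 36.55 kN.
Span BC, ΣM about C: R_B^{BC}·5.5 = 0 + 69.92, so R_B^{BC} = 12.71 kN and R_C = 0 − 12.71 = -12.71 kN.
R_B = 88.95 + 12.71 = 101.7 kN.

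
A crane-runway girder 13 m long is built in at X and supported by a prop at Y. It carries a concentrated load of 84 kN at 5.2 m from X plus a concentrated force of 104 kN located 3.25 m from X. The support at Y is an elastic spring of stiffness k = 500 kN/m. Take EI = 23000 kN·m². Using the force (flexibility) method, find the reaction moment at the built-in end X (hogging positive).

Choose R_Y as the redundant. The primary structure is the cantilever fixed at X.
Deflection at Y on the released cantilever, summing each load's contribution:
  point load 84 at a = 5.2: Pa²(3L − a)/(6EI) = 12795/EI
  point load 104 at a = 3.25: Pa²(3L − a)/(6EI) = 6545/EI
  δ_0 = 19341/EI
Flexibility coefficient — unit upward force at Y: δ_{YY} = L³/(3EI) = 732.3/EI.
With EI = 23000 kN·m²: δ_0 = 0.84089 m and δ_{YY} = 0.031841 m/kN.
Compatibility — the spring shortens by R_Y/k under the reaction it provides: δ_0 − R_Y·δ_{YY} = R_Y/k. With 1/k = 0.002 m/kN, R_Y = δ_0 / (δ_{YY} + 1/k) = 0.84089 / (0.031841 + 0.002) = 24.85 kN.
Moment equilibrium about X: M_X = Σ(load moments about X) − R_Y·L = 774.8 − 24.85×13 = 451.8 kN·m.

M_X = 451.8 kN·m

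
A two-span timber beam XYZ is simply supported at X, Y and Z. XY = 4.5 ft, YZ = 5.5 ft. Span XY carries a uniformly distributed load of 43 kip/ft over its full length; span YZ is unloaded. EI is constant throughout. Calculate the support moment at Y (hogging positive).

Take M_Y as the redundant. Released structure: two simple spans XY and YZ with a hinge at Y.
End slopes at the hinge Y, treating each span as simply supported:
  span XY: UDL 43: wL³/(24EI) = 163.3/EI
  relative rotation θ_0 = (163.3 + 0)/EI = 163.3/EI
A unit hogging moment at Y produces rotation L₁/(3EI) + L₂/(3EI) = 3.333/EI.
Slope continuity at Y: θ_0 = M_Y·3.333/EI, so M_Y = 163.3/3.333 = 48.98 kip·ft (hogging).

M_Y = 48.98 kip·ft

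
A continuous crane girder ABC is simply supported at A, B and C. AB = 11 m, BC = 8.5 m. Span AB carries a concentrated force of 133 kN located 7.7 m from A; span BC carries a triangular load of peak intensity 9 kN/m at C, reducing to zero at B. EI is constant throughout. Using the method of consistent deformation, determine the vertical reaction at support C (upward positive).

R_C = 6.224 kN

Take M_B as the redundant. Released structure: two simple spans AB and BC with a hinge at B.
Discontinuity in slope at B on the released structure — sum the simple-span end rotations:
  span AB: point load 133 at a = 7.7: Pab(L + a)/(6LEI) = 957.5/EI
  span BC: triangular load, peak 9: 7w₀L³/(360EI) = 107.5/EI
  relative rotation θ_0 = (957.5 + 107.5)/EI = 1065/EI
A unit hogging moment at B produces rotation L₁/(3EI) + L₂/(3EI) = 6.5/EI.
Slope continuity at B: θ_0 = M_B·6.5/EI, so M_B = 1065/6.5 = 163.8 kN·m (hogging).
Span BC, ΣM about C: R_B^{BC}·8.5 = 108.4 + 163.8, so R_B^{BC} = 32.03 kN and R_C = 38.25 − 32.03 = 6.224 kN.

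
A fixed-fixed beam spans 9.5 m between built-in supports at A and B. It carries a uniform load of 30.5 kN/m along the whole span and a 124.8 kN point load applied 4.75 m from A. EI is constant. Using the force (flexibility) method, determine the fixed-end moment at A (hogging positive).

M_A = 377.6 kN·m

Release both end moments; the primary structure is a simply-supported span AB with redundants M_A and M_B.
Simple-span end rotations at A and B under the given loads:
  at A: UDL 30.5: wL³/(24EI) = 1090/EI
  at B: UDL 30.5: wL³/(24EI) = 1090/EI
  at A: point load 124.8 at a = 4.75: Pab(L + b)/(6LEI) = 704/EI
  at B: point load 124.8 at a = 4.75: Pab(L + a)/(6LEI) = 704/EI
  θ_A0 = 1794/EI,  θ_B0 = 1794/EI
Flexibility coefficients: a unit moment at one end gives L/(3EI) there and L/(6EI) at the far end, so f₁₁ = f₂₂ = 3.167/EI and f₁₂ = f₂₁ = 1.583/EI.
Compatibility — zero rotation at each built-in end:
  3.167 M_A + 1.583 M_B = 1794
  1.583 M_A + 3.167 M_B = 1794
Solving the pair gives M_A = 377.6 kN·m and M_B = 377.6 kN·m (hogging).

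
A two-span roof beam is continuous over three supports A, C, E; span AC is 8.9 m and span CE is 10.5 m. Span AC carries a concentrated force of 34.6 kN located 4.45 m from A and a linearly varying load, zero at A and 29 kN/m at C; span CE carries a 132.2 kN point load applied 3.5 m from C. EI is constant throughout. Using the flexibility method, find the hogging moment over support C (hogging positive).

M_C = 235.9 kN·m

Take M_C as the redundant. Released structure: two simple spans AC and CE with a hinge at C.
Discontinuity in slope at C on the released structure — sum the simple-span end rotations:
  span AC: point load 34.6 at a = 4.45: Pab(L + a)/(6LEI) = 171.3/EI
  span AC: triangular load, peak 29: w₀L³/(45EI) = 454.3/EI
  span CE: point load 132.2 at a = 3.5: Pab(L + b)/(6LEI) = 899.7/EI
  relative rotation θ_0 = (625.6 + 899.7)/EI = 1525/EI
A unit hogging moment at C produces rotation L₁/(3EI) + L₂/(3EI) = 6.467/EI.
Slope continuity at C: θ_0 = M_C·6.467/EI, so M_C = 1525/6.467 = 235.9 kN·m (hogging).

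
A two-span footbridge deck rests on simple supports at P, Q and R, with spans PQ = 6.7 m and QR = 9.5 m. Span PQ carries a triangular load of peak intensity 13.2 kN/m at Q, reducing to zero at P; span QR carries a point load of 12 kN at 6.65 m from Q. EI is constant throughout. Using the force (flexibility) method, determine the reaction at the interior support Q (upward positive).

R_Q = 39.56 kN

Insert a hinge at Q; M_Q is the redundant, and each span becomes simply supported.
Rotations at Q on the released spans (each span's end-slope, ×1/EI):
  span PQ: triangular load, peak 13.2: w₀L³/(45EI) = 88.22/EI
  span QR: point load 12 at a = 6.65: Pab(L + b)/(6LEI) = 49.28/EI
  relative rotation θ_0 = (88.22 + 49.28)/EI = 137.5/EI
A unit hogging moment at Q produces rotation L₁/(3EI) + L₂/(3EI) = 5.4/EI.
Slope continuity at Q: θ_0 = M_Q·5.4/EI, so M_Q = 137.5/5.4 = 25.46 kN·m (hogging).
Span PQ, ΣM about P with M_Q applied at Q: R_Q^{PQ}·6.7 = 197.5 + 25.46, so R_Q^{PQ} = 33.28 kN and R_P = 44.22 − 33.28 = 10.94 kN.
Span QR, ΣM about R: R_Q^{QR}·9.5 = 34.2 + 25.46, so R_Q^{QR} = 6.28 kN and R_R = 12 − 6.28 = 5.72 kN.
R_Q = 33.28 + 6.28 = 39.56 kN.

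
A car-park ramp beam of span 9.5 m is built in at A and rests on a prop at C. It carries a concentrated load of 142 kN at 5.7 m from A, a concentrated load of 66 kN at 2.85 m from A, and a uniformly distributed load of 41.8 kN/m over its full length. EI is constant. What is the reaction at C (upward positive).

R_C = 218.3 kN

Remove the prop at C; the released (primary) structure is a cantilever built in at A.
Primary-structure tip deflection at C by superposition:
  point load 142 at a = 5.7: Pa²(3L − a)/(6EI) = 17532/EI
  point load 66 at a = 2.85: Pa²(3L − a)/(6EI) = 2292/EI
  UDL 41.8: wL⁴/(8EI) = 42558/EI
  δ_0 = 62381/EI
Tip deflection under a unit load at C: L³/(3EI) = 285.8/EI.
Compatibility at C: δ_0 − R_C·δ_{CC} = 0, so R_C = 62381/285.8 = 218.3 kN.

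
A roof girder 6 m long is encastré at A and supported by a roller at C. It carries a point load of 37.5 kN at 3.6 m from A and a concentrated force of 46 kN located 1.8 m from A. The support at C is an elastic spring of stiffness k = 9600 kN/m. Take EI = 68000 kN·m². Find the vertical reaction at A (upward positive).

R_A = 63.66 kN

Choose R_C as the redundant. The primary structure is the cantilever fixed at A.
Free-end deflection of the primary structure under the applied loading (downward +):
  point load 37.5 at a = 3.6: Pa²(3L − a)/(6EI) = 1166/EI
  point load 46 at a = 1.8: Pa²(3L − a)/(6EI) = 402.4/EI
  δ_0 = 1569/EI
Tip deflection under a unit load at C: L³/(3EI) = 72/EI.
With EI = 68000 kN·m²: δ_0 = 0.023071 m and δ_{CC} = 0.001059 m/kN.
Compatibility — the spring shortens by R_C/k under the reaction it provides: δ_0 − R_C·δ_{CC} = R_C/k. With 1/k = 0.000104 m/kN, R_C = δ_0 / (δ_{CC} + 1/k) = 0.023071 / (0.001059 + 0.000104) = 19.84 kN.
Vertical equilibrium: R_A = ΣP − R_C = 83.5 − 19.84 = 63.66 kN.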